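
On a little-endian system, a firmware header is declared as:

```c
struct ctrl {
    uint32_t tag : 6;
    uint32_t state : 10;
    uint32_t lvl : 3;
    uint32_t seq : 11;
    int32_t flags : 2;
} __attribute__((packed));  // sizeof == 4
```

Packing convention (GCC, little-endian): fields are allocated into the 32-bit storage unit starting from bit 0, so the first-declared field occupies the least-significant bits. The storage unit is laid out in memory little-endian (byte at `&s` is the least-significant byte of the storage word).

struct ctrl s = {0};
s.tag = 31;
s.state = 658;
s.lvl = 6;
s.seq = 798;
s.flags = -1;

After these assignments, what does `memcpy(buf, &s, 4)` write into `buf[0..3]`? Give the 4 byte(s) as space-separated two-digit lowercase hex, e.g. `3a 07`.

tag (6b) val=31 bits=0x1f at bit 0: 0x0000001f
state (10b) val=658 bits=0x292 at bit 6: 0x0000a49f
lvl (3b) val=6 bits=0x6 at bit 16: 0x0006a49f
seq (11b) val=798 bits=0x31e at bit 19: 0x18f6a49f
flags (2b) val=-1 bits=0x3 at bit 30: 0xd8f6a49f
word = 0xd8f6a49f → little-endian bytes:
  [0]=0x9f  [1]=0xa4  [2]=0xf6  [3]=0xd8

9f a4 f6 d8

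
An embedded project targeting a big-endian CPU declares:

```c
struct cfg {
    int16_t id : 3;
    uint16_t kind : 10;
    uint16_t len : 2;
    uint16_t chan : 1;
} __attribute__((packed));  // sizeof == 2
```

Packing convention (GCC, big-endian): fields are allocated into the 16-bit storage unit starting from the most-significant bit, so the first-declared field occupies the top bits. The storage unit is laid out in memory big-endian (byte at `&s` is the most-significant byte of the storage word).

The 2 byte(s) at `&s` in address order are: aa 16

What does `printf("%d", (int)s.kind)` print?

322

[0]=0xaa [1]=0x16 (big-endian) → word 0xaa16
id:3 @ bit 13 → (0xaa16>>13)&0x7 = 0x5
kind:10 @ bit 3 → (0xaa16>>3)&0x3ff = 0x142  ←
len:2 @ bit 1 → (0xaa16>>1)&0x3 = 0x3
chan:1 @ bit 0 → (0xaa16>>0)&0x1 = 0x0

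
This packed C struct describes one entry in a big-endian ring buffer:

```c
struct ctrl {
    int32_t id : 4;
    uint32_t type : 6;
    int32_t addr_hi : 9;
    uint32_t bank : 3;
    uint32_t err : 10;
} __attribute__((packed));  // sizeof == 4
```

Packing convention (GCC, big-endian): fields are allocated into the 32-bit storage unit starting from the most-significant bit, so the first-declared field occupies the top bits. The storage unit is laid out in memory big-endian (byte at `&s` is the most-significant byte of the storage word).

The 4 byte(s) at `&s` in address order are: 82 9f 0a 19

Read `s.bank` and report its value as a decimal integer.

[0]=0x82 [1]=0x9f [2]=0x0a [3]=0x19 (big-endian) → word 0x829f0a19
id [28+:4] = (word>>28) & 0xf = 8
type [22+:6] = (word>>22) & 0x3f = 10
addr_hi [13+:9] = (word>>13) & 0x1ff = 248
bank [10+:3] = (word>>10) & 0x7 = 2  ←
err [0+:10] = (word>>0) & 0x3ff = 537

2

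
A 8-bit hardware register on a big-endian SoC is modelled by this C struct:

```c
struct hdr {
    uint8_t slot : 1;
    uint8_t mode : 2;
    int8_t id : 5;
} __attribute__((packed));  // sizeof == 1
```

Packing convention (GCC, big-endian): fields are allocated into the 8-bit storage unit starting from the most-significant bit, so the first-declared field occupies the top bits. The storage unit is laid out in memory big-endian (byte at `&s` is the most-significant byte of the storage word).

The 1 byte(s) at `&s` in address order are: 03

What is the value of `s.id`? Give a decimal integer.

[0]=0x03 (big-endian) → word 0x03
slot:1 @ bit 7 → (0x03>>7)&0x1 = 0x0
mode:2 @ bit 5 → (0x03>>5)&0x3 = 0x0
id:5 @ bit 0 → (0x03>>0)&0x1f = 0x3  ←
id signed 5b, MSB=0: value = 3

3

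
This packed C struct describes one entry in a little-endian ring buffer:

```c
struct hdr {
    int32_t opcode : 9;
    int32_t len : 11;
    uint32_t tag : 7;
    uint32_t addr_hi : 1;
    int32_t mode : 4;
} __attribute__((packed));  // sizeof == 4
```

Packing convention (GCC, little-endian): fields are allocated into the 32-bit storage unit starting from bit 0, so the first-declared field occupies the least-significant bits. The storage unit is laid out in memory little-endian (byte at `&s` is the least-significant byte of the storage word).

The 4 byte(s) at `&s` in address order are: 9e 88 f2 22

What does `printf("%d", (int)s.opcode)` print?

158

[0]=0x9e [1]=0x88 [2]=0xf2 [3]=0x22 (little-endian) → word 0x22f2889e
opcode [0+:9] = (word>>0) & 0x1ff = 158  ←
len [9+:11] = (word>>9) & 0x7ff = 324
tag [20+:7] = (word>>20) & 0x7f = 47
addr_hi [27+:1] = (word>>27) & 0x1 = 0
mode [28+:4] = (word>>28) & 0xf = 2
opcode signed 9b, MSB=0: value = 158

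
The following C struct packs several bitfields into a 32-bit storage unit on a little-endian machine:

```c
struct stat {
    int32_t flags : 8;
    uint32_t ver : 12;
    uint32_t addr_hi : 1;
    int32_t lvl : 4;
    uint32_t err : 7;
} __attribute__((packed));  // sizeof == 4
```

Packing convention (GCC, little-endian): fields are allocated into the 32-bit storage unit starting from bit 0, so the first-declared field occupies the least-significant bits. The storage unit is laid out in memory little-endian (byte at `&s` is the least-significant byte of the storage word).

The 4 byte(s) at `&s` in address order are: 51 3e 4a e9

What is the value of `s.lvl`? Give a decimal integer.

-6

[0]=0x51 [1]=0x3e [2]=0x4a [3]=0xe9 (little-endian) → word 0xe94a3e51
flags:8 @ bit 0 → (0xe94a3e51>>0)&0xff = 0x51
ver:12 @ bit 8 → (0xe94a3e51>>8)&0xfff = 0xa3e
addr_hi:1 @ bit 20 → (0xe94a3e51>>20)&0x1 = 0x0
lvl:4 @ bit 21 → (0xe94a3e51>>21)&0xf = 0xa  ←
err:7 @ bit 25 → (0xe94a3e51>>25)&0x7f = 0x74
lvl signed 4b, MSB=1: 10 - 16 = -6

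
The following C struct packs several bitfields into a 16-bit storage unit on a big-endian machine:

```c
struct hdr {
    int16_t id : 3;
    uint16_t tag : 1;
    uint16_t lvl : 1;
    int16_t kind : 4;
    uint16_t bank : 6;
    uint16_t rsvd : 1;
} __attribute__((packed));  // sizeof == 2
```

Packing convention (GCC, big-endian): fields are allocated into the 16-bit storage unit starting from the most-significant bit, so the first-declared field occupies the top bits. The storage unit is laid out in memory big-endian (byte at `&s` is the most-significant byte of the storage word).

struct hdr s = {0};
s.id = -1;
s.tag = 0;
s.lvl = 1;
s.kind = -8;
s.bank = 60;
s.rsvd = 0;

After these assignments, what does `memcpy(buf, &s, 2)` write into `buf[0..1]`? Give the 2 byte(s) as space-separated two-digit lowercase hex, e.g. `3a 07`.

id (3b) val=-1 bits=0x7 at bit 13: 0xe000
tag (1b) val=0 bits=0x0 at bit 12: 0xe000
lvl (1b) val=1 bits=0x1 at bit 11: 0xe800
kind (4b) val=-8 bits=0x8 at bit 7: 0xec00
bank (6b) val=60 bits=0x3c at bit 1: 0xec78
rsvd (1b) val=0 bits=0x0 at bit 0: 0xec78
word = 0xec78 → big-endian bytes:
  [0]=0xec  [1]=0x78

ec 78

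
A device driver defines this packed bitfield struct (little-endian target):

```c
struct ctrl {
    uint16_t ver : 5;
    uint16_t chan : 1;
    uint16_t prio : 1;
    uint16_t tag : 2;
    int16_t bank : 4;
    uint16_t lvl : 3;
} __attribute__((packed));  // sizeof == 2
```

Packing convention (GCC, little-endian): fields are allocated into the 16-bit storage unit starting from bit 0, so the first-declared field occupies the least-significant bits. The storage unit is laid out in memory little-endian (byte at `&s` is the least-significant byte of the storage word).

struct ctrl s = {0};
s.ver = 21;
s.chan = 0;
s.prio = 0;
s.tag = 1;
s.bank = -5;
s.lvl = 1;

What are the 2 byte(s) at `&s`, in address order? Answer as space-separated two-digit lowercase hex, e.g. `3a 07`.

ver (5b) val=21 bits=0x15 at bit 0: 0x0015
chan (1b) val=0 bits=0x0 at bit 5: 0x0015
prio (1b) val=0 bits=0x0 at bit 6: 0x0015
tag (2b) val=1 bits=0x1 at bit 7: 0x0095
bank (4b) val=-5 bits=0xb at bit 9: 0x1695
lvl (3b) val=1 bits=0x1 at bit 13: 0x3695
word = 0x3695 → little-endian bytes:
  [0]=0x95  [1]=0x36

95 36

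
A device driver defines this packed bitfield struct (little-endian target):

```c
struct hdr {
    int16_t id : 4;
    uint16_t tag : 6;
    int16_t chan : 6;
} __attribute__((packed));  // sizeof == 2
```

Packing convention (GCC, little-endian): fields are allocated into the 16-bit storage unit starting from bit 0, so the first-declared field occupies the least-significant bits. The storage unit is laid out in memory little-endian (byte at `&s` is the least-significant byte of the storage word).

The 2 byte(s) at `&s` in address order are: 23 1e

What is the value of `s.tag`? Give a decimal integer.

[0]=0x23 [1]=0x1e (little-endian) → word 0x1e23
id [0+:4] = (word>>0) & 0xf = 3
tag [4+:6] = (word>>4) & 0x3f = 34  ←
chan [10+:6] = (word>>10) & 0x3f = 7

34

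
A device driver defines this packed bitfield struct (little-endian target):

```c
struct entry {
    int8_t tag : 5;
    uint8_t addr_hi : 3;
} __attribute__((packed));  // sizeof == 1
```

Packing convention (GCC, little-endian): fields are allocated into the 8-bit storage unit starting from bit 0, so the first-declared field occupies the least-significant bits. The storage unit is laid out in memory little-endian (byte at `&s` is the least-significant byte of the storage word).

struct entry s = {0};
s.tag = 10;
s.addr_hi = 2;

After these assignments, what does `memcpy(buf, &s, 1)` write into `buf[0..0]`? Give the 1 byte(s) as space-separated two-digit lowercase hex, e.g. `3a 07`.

4a

[0+:5] tag=10 & 0x1f = 0xa; word=0x0a
[5+:3] addr_hi=2 & 0x7 = 0x2; word=0x4a
word = 0x4a → little-endian bytes:
  [0]=0x4a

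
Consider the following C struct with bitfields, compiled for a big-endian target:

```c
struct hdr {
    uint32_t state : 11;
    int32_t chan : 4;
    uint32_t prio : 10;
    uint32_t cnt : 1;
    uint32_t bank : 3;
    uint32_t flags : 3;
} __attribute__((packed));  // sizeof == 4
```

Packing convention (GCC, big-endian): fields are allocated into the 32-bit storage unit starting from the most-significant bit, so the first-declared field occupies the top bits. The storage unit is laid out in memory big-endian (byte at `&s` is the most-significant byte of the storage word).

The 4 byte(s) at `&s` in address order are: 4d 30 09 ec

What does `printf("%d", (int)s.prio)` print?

19

[0]=0x4d [1]=0x30 [2]=0x09 [3]=0xec (big-endian) → word 0x4d3009ec
state [21+:11] = (word>>21) & 0x7ff = 617
chan [17+:4] = (word>>17) & 0xf = 8
prio [7+:10] = (word>>7) & 0x3ff = 19  ←
cnt [6+:1] = (word>>6) & 0x1 = 1
bank [3+:3] = (word>>3) & 0x7 = 5
flags [0+:3] = (word>>0) & 0x7 = 4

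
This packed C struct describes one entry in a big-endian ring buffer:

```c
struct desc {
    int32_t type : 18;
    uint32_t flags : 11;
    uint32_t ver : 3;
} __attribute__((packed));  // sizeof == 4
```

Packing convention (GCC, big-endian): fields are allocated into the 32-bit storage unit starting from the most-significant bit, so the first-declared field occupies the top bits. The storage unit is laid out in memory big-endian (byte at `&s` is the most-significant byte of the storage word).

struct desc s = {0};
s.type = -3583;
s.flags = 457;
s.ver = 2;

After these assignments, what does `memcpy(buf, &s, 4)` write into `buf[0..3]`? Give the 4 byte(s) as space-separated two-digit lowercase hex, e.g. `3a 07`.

type:18 = -3583 → 0x3f201 << 14 → word 0xfc804000
flags:11 = 457 → 0x1c9 << 3 → word 0xfc804e48
ver:3 = 2 → 0x2 << 0 → word 0xfc804e4a
word = 0xfc804e4a → big-endian bytes:
  [0]=0xfc  [1]=0x80  [2]=0x4e  [3]=0x4a

fc 80 4e 4a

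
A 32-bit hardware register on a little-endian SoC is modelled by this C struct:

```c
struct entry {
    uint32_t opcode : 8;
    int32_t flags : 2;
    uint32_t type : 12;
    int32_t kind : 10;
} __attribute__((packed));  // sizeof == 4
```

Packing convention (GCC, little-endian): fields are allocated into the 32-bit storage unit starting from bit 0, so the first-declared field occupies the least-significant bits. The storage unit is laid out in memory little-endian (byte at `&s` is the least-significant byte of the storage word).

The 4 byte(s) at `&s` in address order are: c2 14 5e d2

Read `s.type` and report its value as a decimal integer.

1925

[0]=0xc2 [1]=0x14 [2]=0x5e [3]=0xd2 (little-endian) → word 0xd25e14c2
opcode [0+:8] = (word>>0) & 0xff = 194
flags [8+:2] = (word>>8) & 0x3 = 0
type [10+:12] = (word>>10) & 0xfff = 1925  ←
kind [22+:10] = (word>>22) & 0x3ff = 841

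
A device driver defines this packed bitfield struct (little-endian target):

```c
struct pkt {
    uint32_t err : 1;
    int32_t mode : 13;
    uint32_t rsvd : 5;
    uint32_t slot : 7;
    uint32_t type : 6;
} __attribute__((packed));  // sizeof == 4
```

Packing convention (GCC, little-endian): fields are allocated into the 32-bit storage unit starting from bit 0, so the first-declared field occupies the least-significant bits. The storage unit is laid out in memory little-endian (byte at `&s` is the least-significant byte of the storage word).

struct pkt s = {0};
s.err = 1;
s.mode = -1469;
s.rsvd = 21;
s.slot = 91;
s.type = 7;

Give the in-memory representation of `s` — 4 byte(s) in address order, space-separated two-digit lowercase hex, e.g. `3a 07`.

err:1 = 1 → 0x1 << 0 → word 0x00000001
mode:13 = -1469 → 0x1a43 << 1 → word 0x00003487
rsvd:5 = 21 → 0x15 << 14 → word 0x00057487
slot:7 = 91 → 0x5b << 19 → word 0x02dd7487
type:6 = 7 → 0x7 << 26 → word 0x1edd7487
word = 0x1edd7487 → little-endian bytes:
  [0]=0x87  [1]=0x74  [2]=0xdd  [3]=0x1e

87 74 dd 1e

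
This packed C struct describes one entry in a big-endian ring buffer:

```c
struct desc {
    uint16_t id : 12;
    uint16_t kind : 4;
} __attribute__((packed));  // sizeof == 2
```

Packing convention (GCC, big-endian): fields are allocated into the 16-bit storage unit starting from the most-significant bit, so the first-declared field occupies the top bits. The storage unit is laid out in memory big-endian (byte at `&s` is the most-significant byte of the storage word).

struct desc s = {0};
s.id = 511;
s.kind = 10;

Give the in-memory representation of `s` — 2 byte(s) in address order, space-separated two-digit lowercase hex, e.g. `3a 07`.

1f fa

[4+:12] id=511 & 0xfff = 0x1ff; word=0x1ff0
[0+:4] kind=10 & 0xf = 0xa; word=0x1ffa
word = 0x1ffa → big-endian bytes:
  [0]=0x1f  [1]=0xfa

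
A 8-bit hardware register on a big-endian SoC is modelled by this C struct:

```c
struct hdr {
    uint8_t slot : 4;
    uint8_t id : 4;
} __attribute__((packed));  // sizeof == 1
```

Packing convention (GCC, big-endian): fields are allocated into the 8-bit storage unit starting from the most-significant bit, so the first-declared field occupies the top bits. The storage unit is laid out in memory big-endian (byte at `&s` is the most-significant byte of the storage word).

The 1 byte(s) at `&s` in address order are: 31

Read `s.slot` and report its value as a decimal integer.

[0]=0x31 (big-endian) → word 0x31
slot:4 @ bit 4 → (0x31>>4)&0xf = 0x3  ←
id:4 @ bit 0 → (0x31>>0)&0xf = 0x1

3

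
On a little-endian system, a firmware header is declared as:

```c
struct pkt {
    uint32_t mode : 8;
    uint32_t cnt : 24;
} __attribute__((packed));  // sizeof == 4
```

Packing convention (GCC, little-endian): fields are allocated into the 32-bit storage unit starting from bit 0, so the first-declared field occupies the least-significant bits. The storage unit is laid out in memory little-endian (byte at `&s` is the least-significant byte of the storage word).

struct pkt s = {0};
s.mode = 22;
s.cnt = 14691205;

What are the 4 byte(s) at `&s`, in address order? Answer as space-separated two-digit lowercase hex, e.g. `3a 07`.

[0+:8] mode=22 & 0xff = 0x16; word=0x00000016
[8+:24] cnt=14691205 & 0xffffff = 0xe02b85; word=0xe02b8516
word = 0xe02b8516 → little-endian bytes:
  [0]=0x16  [1]=0x85  [2]=0x2b  [3]=0xe0

16 85 2b e0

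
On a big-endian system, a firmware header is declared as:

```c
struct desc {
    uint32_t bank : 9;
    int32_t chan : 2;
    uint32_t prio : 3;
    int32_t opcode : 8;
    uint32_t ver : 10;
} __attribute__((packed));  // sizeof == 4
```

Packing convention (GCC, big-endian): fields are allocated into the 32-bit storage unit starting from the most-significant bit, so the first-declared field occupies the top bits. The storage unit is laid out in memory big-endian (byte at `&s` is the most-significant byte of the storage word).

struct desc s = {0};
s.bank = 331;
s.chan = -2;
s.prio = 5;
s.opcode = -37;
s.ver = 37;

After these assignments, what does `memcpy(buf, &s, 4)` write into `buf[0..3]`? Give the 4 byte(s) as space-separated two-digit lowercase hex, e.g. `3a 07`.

bank:9 = 331 → 0x14b << 23 → word 0xa5800000
chan:2 = -2 → 0x2 << 21 → word 0xa5c00000
prio:3 = 5 → 0x5 << 18 → word 0xa5d40000
opcode:8 = -37 → 0xdb << 10 → word 0xa5d76c00
ver:10 = 37 → 0x25 << 0 → word 0xa5d76c25
word = 0xa5d76c25 → big-endian bytes:
  [0]=0xa5  [1]=0xd7  [2]=0x6c  [3]=0x25

a5 d7 6c 25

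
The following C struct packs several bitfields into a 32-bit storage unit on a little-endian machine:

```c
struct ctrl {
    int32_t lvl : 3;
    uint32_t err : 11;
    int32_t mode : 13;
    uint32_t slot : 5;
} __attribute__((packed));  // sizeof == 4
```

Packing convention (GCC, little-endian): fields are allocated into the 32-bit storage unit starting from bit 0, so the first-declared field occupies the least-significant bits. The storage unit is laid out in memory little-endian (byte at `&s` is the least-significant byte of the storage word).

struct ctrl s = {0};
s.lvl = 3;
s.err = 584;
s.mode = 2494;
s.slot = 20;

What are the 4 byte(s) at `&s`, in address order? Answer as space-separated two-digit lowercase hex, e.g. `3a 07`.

lvl (3b) val=3 bits=0x3 at bit 0: 0x00000003
err (11b) val=584 bits=0x248 at bit 3: 0x00001243
mode (13b) val=2494 bits=0x9be at bit 14: 0x026f9243
slot (5b) val=20 bits=0x14 at bit 27: 0xa26f9243
word = 0xa26f9243 → little-endian bytes:
  [0]=0x43  [1]=0x92  [2]=0x6f  [3]=0xa2

43 92 6f a2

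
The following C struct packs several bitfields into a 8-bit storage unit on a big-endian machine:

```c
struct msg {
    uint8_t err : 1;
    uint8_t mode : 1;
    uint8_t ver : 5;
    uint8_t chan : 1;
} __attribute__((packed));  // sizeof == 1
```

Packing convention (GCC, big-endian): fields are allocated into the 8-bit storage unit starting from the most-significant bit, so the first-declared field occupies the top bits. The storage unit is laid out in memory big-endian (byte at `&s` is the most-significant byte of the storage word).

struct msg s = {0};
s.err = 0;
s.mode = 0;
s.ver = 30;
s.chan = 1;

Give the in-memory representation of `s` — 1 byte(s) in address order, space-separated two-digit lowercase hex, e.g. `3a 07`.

3d

err (1b) val=0 bits=0x0 at bit 7: 0x00
mode (1b) val=0 bits=0x0 at bit 6: 0x00
ver (5b) val=30 bits=0x1e at bit 1: 0x3c
chan (1b) val=1 bits=0x1 at bit 0: 0x3d
word = 0x3d → big-endian bytes:
  [0]=0x3d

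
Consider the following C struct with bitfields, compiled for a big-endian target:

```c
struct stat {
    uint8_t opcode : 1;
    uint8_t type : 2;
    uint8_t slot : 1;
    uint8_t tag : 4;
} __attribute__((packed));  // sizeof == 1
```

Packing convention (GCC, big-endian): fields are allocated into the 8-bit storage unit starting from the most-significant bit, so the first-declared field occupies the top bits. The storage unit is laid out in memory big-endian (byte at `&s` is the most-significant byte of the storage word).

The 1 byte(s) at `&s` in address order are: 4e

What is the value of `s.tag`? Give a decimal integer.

14

[0]=0x4e (big-endian) → word 0x4e
opcode [7+:1] = (word>>7) & 0x1 = 0
type [5+:2] = (word>>5) & 0x3 = 2
slot [4+:1] = (word>>4) & 0x1 = 0
tag [0+:4] = (word>>0) & 0xf = 14  ←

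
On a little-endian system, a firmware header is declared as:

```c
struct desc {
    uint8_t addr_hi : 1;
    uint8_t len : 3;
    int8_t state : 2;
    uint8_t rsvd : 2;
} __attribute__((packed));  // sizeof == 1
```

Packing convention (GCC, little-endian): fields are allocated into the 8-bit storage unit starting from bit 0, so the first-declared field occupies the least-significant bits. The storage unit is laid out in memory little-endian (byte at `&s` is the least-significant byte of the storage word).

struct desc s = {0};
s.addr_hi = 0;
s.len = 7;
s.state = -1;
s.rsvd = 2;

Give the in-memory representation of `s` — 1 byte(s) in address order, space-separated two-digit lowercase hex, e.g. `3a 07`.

[0+:1] addr_hi=0 & 0x1 = 0x0; word=0x00
[1+:3] len=7 & 0x7 = 0x7; word=0x0e
[4+:2] state=-1 & 0x3 = 0x3; word=0x3e
[6+:2] rsvd=2 & 0x3 = 0x2; word=0xbe
word = 0xbe → little-endian bytes:
  [0]=0xbe

be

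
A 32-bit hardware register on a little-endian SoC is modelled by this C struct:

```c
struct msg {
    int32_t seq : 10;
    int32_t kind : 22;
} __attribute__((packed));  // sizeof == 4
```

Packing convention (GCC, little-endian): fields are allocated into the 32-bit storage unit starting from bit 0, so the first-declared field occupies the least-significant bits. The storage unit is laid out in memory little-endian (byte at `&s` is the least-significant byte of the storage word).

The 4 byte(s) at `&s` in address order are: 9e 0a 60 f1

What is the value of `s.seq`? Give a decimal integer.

[0]=0x9e [1]=0x0a [2]=0x60 [3]=0xf1 (little-endian) → word 0xf1600a9e
seq [0+:10] = (word>>0) & 0x3ff = 670  ←
kind [10+:22] = (word>>10) & 0x3fffff = 3954690
seq signed 10b, MSB=1: 670 - 1024 = -354

-354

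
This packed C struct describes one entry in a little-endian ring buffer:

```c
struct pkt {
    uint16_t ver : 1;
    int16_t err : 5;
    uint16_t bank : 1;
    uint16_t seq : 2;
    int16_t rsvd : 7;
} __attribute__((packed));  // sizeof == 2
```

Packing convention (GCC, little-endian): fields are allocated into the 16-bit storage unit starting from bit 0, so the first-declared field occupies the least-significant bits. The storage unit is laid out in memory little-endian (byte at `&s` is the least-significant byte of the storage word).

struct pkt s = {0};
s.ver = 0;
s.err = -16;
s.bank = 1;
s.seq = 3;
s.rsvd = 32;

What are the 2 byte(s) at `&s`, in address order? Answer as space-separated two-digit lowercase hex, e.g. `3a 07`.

ver (1b) val=0 bits=0x0 at bit 0: 0x0000
err (5b) val=-16 bits=0x10 at bit 1: 0x0020
bank (1b) val=1 bits=0x1 at bit 6: 0x0060
seq (2b) val=3 bits=0x3 at bit 7: 0x01e0
rsvd (7b) val=32 bits=0x20 at bit 9: 0x41e0
word = 0x41e0 → little-endian bytes:
  [0]=0xe0  [1]=0x41

e0 41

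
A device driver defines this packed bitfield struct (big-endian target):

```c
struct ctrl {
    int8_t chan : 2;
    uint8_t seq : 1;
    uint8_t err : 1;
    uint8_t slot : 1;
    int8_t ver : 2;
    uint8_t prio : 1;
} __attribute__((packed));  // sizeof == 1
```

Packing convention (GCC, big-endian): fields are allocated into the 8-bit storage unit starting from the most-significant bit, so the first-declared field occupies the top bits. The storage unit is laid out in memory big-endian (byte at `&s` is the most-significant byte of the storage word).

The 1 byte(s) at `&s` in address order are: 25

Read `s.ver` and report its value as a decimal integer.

-2

[0]=0x25 (big-endian) → word 0x25
chan:2 @ bit 6 → (0x25>>6)&0x3 = 0x0
seq:1 @ bit 5 → (0x25>>5)&0x1 = 0x1
err:1 @ bit 4 → (0x25>>4)&0x1 = 0x0
slot:1 @ bit 3 → (0x25>>3)&0x1 = 0x0
ver:2 @ bit 1 → (0x25>>1)&0x3 = 0x2  ←
prio:1 @ bit 0 → (0x25>>0)&0x1 = 0x1
ver signed 2b, MSB=1: 2 - 4 = -2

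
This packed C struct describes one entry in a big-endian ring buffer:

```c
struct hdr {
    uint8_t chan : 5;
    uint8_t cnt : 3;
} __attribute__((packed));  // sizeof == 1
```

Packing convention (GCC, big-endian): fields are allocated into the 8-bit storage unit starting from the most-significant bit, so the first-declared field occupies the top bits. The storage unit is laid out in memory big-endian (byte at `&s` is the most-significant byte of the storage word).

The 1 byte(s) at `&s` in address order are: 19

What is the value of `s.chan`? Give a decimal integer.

[0]=0x19 (big-endian) → word 0x19
chan:5 @ bit 3 → (0x19>>3)&0x1f = 0x3  ←
cnt:3 @ bit 0 → (0x19>>0)&0x7 = 0x1

3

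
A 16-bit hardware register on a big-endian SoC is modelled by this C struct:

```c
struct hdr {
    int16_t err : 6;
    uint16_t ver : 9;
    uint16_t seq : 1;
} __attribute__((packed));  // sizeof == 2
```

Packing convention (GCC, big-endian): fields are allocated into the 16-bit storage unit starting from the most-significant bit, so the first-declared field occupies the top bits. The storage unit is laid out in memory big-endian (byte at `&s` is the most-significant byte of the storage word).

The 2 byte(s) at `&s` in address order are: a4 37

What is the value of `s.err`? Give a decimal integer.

[0]=0xa4 [1]=0x37 (big-endian) → word 0xa437
err [10+:6] = (word>>10) & 0x3f = 41  ←
ver [1+:9] = (word>>1) & 0x1ff = 27
seq [0+:1] = (word>>0) & 0x1 = 1
err signed 6b, MSB=1: 41 - 64 = -23

-23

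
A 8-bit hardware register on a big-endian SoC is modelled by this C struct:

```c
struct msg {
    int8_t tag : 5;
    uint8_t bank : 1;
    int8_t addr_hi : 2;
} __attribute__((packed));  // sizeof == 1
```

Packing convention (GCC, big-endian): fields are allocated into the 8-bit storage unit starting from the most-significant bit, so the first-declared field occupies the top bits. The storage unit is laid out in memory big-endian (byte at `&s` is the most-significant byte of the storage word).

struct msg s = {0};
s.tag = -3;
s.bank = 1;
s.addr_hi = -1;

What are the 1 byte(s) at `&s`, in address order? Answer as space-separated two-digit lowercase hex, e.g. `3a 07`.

ef

tag (5b) val=-3 bits=0x1d at bit 3: 0xe8
bank (1b) val=1 bits=0x1 at bit 2: 0xec
addr_hi (2b) val=-1 bits=0x3 at bit 0: 0xef
word = 0xef → big-endian bytes:
  [0]=0xef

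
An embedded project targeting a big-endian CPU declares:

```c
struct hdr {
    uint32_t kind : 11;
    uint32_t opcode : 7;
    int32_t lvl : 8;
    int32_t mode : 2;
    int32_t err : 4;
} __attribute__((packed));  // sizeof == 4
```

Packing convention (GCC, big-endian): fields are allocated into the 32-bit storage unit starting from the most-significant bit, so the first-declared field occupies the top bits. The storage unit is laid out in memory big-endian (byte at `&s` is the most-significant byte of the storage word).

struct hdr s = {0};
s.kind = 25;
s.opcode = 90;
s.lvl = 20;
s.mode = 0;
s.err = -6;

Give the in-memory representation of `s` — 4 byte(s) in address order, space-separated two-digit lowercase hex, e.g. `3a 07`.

kind (11b) val=25 bits=0x19 at bit 21: 0x03200000
opcode (7b) val=90 bits=0x5a at bit 14: 0x03368000
lvl (8b) val=20 bits=0x14 at bit 6: 0x03368500
mode (2b) val=0 bits=0x0 at bit 4: 0x03368500
err (4b) val=-6 bits=0xa at bit 0: 0x0336850a
word = 0x0336850a → big-endian bytes:
  [0]=0x03  [1]=0x36  [2]=0x85  [3]=0x0a

03 36 85 0a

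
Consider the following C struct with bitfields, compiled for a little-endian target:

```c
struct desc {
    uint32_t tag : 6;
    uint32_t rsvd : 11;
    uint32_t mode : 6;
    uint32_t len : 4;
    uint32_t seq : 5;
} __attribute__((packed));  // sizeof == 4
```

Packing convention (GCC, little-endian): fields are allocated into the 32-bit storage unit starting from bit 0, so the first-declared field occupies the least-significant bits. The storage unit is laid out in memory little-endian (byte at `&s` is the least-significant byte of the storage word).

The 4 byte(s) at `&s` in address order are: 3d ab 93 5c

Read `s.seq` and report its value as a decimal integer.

[0]=0x3d [1]=0xab [2]=0x93 [3]=0x5c (little-endian) → word 0x5c93ab3d
tag:6 @ bit 0 → (0x5c93ab3d>>0)&0x3f = 0x3d
rsvd:11 @ bit 6 → (0x5c93ab3d>>6)&0x7ff = 0x6ac
mode:6 @ bit 17 → (0x5c93ab3d>>17)&0x3f = 0x9
len:4 @ bit 23 → (0x5c93ab3d>>23)&0xf = 0x9
seq:5 @ bit 27 → (0x5c93ab3d>>27)&0x1f = 0xb  ←

11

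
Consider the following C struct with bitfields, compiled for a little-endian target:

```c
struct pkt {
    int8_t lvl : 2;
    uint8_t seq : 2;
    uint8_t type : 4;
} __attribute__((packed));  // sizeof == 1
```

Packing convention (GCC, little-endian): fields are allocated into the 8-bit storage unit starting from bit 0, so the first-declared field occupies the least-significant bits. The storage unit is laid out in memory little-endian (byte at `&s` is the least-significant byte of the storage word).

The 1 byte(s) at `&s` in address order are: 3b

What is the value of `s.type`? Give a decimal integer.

[0]=0x3b (little-endian) → word 0x3b
lvl:2 @ bit 0 → (0x3b>>0)&0x3 = 0x3
seq:2 @ bit 2 → (0x3b>>2)&0x3 = 0x2
type:4 @ bit 4 → (0x3b>>4)&0xf = 0x3  ←

3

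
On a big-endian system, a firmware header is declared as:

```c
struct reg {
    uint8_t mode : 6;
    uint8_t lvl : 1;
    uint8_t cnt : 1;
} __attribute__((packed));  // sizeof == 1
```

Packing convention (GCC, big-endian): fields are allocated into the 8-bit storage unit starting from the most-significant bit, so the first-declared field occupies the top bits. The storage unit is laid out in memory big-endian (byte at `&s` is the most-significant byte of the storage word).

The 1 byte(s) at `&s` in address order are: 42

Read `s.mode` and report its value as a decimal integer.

16

[0]=0x42 (big-endian) → word 0x42
mode [2+:6] = (word>>2) & 0x3f = 16  ←
lvl [1+:1] = (word>>1) & 0x1 = 1
cnt [0+:1] = (word>>0) & 0x1 = 0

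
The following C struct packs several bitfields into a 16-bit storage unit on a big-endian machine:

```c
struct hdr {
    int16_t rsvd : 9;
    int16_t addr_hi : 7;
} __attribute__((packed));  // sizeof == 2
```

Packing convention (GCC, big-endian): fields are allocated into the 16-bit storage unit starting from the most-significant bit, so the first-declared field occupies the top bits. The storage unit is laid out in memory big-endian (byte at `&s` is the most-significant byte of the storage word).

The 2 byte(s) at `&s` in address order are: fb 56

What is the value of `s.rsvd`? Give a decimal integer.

-10

[0]=0xfb [1]=0x56 (big-endian) → word 0xfb56
rsvd:9 @ bit 7 → (0xfb56>>7)&0x1ff = 0x1f6  ←
addr_hi:7 @ bit 0 → (0xfb56>>0)&0x7f = 0x56
rsvd signed 9b, MSB=1: 502 - 512 = -10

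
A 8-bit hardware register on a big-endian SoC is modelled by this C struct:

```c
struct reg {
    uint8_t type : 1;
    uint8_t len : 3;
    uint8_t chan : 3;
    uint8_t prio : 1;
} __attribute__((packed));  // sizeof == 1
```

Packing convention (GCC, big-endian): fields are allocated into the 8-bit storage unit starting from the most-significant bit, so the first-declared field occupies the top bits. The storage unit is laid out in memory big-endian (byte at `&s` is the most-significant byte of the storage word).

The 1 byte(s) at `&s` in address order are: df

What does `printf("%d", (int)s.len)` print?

5

[0]=0xdf (big-endian) → word 0xdf
type [7+:1] = (word>>7) & 0x1 = 1
len [4+:3] = (word>>4) & 0x7 = 5  ←
chan [1+:3] = (word>>1) & 0x7 = 7
prio [0+:1] = (word>>0) & 0x1 = 1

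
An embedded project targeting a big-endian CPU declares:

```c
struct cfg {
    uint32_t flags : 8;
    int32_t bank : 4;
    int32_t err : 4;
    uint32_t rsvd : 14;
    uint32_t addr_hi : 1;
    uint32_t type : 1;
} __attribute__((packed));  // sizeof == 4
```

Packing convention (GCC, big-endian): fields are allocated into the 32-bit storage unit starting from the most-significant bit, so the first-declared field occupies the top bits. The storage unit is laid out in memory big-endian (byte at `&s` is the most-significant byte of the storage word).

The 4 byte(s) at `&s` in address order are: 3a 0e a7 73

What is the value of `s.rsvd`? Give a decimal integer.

[0]=0x3a [1]=0x0e [2]=0xa7 [3]=0x73 (big-endian) → word 0x3a0ea773
flags:8 @ bit 24 → (0x3a0ea773>>24)&0xff = 0x3a
bank:4 @ bit 20 → (0x3a0ea773>>20)&0xf = 0x0
err:4 @ bit 16 → (0x3a0ea773>>16)&0xf = 0xe
rsvd:14 @ bit 2 → (0x3a0ea773>>2)&0x3fff = 0x29dc  ←
addr_hi:1 @ bit 1 → (0x3a0ea773>>1)&0x1 = 0x1
type:1 @ bit 0 → (0x3a0ea773>>0)&0x1 = 0x1

10716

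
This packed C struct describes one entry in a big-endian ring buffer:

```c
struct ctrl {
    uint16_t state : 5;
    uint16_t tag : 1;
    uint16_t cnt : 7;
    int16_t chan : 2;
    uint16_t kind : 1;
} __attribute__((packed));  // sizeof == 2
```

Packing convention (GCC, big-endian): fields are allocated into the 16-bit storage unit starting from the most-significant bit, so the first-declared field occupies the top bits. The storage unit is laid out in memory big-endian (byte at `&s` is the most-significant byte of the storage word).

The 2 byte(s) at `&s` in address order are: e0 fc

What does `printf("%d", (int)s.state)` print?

[0]=0xe0 [1]=0xfc (big-endian) → word 0xe0fc
state [11+:5] = (word>>11) & 0x1f = 28  ←
tag [10+:1] = (word>>10) & 0x1 = 0
cnt [3+:7] = (word>>3) & 0x7f = 31
chan [1+:2] = (word>>1) & 0x3 = 2
kind [0+:1] = (word>>0) & 0x1 = 0

28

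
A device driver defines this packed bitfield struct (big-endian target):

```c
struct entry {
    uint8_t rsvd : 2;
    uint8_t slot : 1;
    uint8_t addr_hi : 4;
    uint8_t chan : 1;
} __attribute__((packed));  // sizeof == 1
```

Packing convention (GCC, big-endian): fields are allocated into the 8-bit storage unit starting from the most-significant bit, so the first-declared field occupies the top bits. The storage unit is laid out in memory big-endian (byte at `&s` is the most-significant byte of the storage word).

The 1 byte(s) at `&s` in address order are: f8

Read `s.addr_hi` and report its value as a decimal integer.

[0]=0xf8 (big-endian) → word 0xf8
rsvd [6+:2] = (word>>6) & 0x3 = 3
slot [5+:1] = (word>>5) & 0x1 = 1
addr_hi [1+:4] = (word>>1) & 0xf = 12  ←
chan [0+:1] = (word>>0) & 0x1 = 0

12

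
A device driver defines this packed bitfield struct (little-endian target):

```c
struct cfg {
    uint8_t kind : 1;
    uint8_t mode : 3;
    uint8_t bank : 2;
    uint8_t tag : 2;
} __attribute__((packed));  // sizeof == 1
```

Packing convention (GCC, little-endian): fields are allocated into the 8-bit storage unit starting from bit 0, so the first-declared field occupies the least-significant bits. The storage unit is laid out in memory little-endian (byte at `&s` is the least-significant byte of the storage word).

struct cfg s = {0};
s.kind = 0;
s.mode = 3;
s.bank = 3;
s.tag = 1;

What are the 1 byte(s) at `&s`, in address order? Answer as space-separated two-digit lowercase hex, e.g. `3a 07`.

76

[0+:1] kind=0 & 0x1 = 0x0; word=0x00
[1+:3] mode=3 & 0x7 = 0x3; word=0x06
[4+:2] bank=3 & 0x3 = 0x3; word=0x36
[6+:2] tag=1 & 0x3 = 0x1; word=0x76
word = 0x76 → little-endian bytes:
  [0]=0x76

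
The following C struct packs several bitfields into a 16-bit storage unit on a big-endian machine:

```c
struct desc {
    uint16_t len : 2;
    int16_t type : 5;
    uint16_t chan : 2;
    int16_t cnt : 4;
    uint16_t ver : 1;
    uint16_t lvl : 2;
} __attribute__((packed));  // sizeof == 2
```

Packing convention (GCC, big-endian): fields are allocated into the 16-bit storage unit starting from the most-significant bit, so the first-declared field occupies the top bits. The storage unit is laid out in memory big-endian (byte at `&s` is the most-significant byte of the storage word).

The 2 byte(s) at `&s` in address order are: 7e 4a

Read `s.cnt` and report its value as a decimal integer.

[0]=0x7e [1]=0x4a (big-endian) → word 0x7e4a
len:2 @ bit 14 → (0x7e4a>>14)&0x3 = 0x1
type:5 @ bit 9 → (0x7e4a>>9)&0x1f = 0x1f
chan:2 @ bit 7 → (0x7e4a>>7)&0x3 = 0x0
cnt:4 @ bit 3 → (0x7e4a>>3)&0xf = 0x9  ←
ver:1 @ bit 2 → (0x7e4a>>2)&0x1 = 0x0
lvl:2 @ bit 0 → (0x7e4a>>0)&0x3 = 0x2
cnt signed 4b, MSB=1: 9 - 16 = -7

-7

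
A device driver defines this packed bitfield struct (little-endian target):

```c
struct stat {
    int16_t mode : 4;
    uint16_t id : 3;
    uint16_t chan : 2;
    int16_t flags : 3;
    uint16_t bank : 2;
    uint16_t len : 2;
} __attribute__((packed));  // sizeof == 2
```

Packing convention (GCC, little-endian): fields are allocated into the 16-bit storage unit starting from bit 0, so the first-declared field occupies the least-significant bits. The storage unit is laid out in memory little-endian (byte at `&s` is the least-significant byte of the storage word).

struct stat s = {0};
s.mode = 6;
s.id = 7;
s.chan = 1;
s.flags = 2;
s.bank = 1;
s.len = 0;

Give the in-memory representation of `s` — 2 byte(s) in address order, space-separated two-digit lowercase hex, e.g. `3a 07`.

f6 14

[0+:4] mode=6 & 0xf = 0x6; word=0x0006
[4+:3] id=7 & 0x7 = 0x7; word=0x0076
[7+:2] chan=1 & 0x3 = 0x1; word=0x00f6
[9+:3] flags=2 & 0x7 = 0x2; word=0x04f6
[12+:2] bank=1 & 0x3 = 0x1; word=0x14f6
[14+:2] len=0 & 0x3 = 0x0; word=0x14f6
word = 0x14f6 → little-endian bytes:
  [0]=0xf6  [1]=0x14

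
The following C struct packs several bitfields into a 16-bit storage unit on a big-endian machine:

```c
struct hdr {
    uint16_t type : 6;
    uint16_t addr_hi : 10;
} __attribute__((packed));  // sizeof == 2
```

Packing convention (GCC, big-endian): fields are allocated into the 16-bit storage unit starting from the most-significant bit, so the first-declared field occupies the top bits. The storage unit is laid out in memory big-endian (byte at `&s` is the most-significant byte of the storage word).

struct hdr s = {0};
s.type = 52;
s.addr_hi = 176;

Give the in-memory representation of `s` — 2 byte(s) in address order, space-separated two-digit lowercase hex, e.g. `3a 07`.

type (6b) val=52 bits=0x34 at bit 10: 0xd000
addr_hi (10b) val=176 bits=0xb0 at bit 0: 0xd0b0
word = 0xd0b0 → big-endian bytes:
  [0]=0xd0  [1]=0xb0

d0 b0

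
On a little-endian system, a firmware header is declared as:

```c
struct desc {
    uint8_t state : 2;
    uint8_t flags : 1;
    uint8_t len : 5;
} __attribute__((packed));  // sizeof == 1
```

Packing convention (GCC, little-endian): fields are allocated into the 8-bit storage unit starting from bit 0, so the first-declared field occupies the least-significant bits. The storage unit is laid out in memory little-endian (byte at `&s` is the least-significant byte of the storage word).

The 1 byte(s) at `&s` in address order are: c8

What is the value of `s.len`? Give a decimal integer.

[0]=0xc8 (little-endian) → word 0xc8
state [0+:2] = (word>>0) & 0x3 = 0
flags [2+:1] = (word>>2) & 0x1 = 0
len [3+:5] = (word>>3) & 0x1f = 25  ←

25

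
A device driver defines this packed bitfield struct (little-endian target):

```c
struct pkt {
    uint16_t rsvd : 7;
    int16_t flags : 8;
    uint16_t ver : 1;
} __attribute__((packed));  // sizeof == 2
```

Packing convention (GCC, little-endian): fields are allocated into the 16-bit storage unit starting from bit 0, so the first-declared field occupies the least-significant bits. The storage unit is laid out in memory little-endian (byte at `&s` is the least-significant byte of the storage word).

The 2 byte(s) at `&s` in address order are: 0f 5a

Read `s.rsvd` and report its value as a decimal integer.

[0]=0x0f [1]=0x5a (little-endian) → word 0x5a0f
rsvd:7 @ bit 0 → (0x5a0f>>0)&0x7f = 0xf  ←
flags:8 @ bit 7 → (0x5a0f>>7)&0xff = 0xb4
ver:1 @ bit 15 → (0x5a0f>>15)&0x1 = 0x0

15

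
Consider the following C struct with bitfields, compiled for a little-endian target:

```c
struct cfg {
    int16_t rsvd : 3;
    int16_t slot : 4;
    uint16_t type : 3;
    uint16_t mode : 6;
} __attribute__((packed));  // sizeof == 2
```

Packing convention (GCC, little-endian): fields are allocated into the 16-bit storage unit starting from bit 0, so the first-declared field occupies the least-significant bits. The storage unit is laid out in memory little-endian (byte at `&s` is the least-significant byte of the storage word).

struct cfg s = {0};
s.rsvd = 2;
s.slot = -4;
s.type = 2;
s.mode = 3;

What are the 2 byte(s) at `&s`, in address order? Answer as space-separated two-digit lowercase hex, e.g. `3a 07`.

62 0d

rsvd:3 = 2 → 0x2 << 0 → word 0x0002
slot:4 = -4 → 0xc << 3 → word 0x0062
type:3 = 2 → 0x2 << 7 → word 0x0162
mode:6 = 3 → 0x3 << 10 → word 0x0d62
word = 0x0d62 → little-endian bytes:
  [0]=0x62  [1]=0x0d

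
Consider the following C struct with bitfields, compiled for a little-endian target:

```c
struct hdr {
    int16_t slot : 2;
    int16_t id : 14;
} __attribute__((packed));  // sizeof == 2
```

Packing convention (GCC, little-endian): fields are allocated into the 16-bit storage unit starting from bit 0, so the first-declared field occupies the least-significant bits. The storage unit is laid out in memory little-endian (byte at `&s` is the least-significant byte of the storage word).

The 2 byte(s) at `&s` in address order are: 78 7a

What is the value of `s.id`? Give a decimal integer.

[0]=0x78 [1]=0x7a (little-endian) → word 0x7a78
slot [0+:2] = (word>>0) & 0x3 = 0
id [2+:14] = (word>>2) & 0x3fff = 7838  ←
id signed 14b, MSB=0: value = 7838

7838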